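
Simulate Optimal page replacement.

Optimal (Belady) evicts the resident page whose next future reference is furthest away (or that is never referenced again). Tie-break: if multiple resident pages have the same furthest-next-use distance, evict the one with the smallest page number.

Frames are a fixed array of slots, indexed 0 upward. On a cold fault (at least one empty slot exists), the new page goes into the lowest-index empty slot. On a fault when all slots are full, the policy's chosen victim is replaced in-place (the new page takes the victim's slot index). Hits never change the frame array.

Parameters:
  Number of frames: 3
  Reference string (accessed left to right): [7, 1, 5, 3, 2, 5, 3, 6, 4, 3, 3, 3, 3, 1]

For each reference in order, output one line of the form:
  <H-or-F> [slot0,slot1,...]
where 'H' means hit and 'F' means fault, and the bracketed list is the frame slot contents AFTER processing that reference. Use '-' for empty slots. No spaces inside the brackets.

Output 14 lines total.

F [7,-,-]
F [7,1,-]
F [7,1,5]
F [3,1,5]
F [3,2,5]
H [3,2,5]
H [3,2,5]
F [3,6,5]
F [3,6,4]
H [3,6,4]
H [3,6,4]
H [3,6,4]
H [3,6,4]
F [1,6,4]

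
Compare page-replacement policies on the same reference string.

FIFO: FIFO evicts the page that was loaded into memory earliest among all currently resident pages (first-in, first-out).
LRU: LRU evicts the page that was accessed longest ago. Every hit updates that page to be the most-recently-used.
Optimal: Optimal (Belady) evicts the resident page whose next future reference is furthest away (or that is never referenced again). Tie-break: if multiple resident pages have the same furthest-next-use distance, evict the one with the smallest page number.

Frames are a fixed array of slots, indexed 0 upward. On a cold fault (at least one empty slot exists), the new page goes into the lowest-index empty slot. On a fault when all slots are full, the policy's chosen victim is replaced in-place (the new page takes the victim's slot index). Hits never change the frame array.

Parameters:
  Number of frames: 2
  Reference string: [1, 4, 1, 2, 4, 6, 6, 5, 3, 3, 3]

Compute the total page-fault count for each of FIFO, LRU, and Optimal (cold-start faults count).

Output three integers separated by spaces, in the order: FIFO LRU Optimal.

--- FIFO ---
  step 0: ref 1 -> FAULT, frames=[1,-] (faults so far: 1)
  step 1: ref 4 -> FAULT, frames=[1,4] (faults so far: 2)
  step 2: ref 1 -> HIT, frames=[1,4] (faults so far: 2)
  step 3: ref 2 -> FAULT, evict 1, frames=[2,4] (faults so far: 3)
  step 4: ref 4 -> HIT, frames=[2,4] (faults so far: 3)
  step 5: ref 6 -> FAULT, evict 4, frames=[2,6] (faults so far: 4)
  step 6: ref 6 -> HIT, frames=[2,6] (faults so far: 4)
  step 7: ref 5 -> FAULT, evict 2, frames=[5,6] (faults so far: 5)
  step 8: ref 3 -> FAULT, evict 6, frames=[5,3] (faults so far: 6)
  step 9: ref 3 -> HIT, frames=[5,3] (faults so far: 6)
  step 10: ref 3 -> HIT, frames=[5,3] (faults so far: 6)
  FIFO total faults: 6
--- LRU ---
  step 0: ref 1 -> FAULT, frames=[1,-] (faults so far: 1)
  step 1: ref 4 -> FAULT, frames=[1,4] (faults so far: 2)
  step 2: ref 1 -> HIT, frames=[1,4] (faults so far: 2)
  step 3: ref 2 -> FAULT, evict 4, frames=[1,2] (faults so far: 3)
  step 4: ref 4 -> FAULT, evict 1, frames=[4,2] (faults so far: 4)
  step 5: ref 6 -> FAULT, evict 2, frames=[4,6] (faults so far: 5)
  step 6: ref 6 -> HIT, frames=[4,6] (faults so far: 5)
  step 7: ref 5 -> FAULT, evict 4, frames=[5,6] (faults so far: 6)
  step 8: ref 3 -> FAULT, evict 6, frames=[5,3] (faults so far: 7)
  step 9: ref 3 -> HIT, frames=[5,3] (faults so far: 7)
  step 10: ref 3 -> HIT, frames=[5,3] (faults so far: 7)
  LRU total faults: 7
--- Optimal ---
  step 0: ref 1 -> FAULT, frames=[1,-] (faults so far: 1)
  step 1: ref 4 -> FAULT, frames=[1,4] (faults so far: 2)
  step 2: ref 1 -> HIT, frames=[1,4] (faults so far: 2)
  step 3: ref 2 -> FAULT, evict 1, frames=[2,4] (faults so far: 3)
  step 4: ref 4 -> HIT, frames=[2,4] (faults so far: 3)
  step 5: ref 6 -> FAULT, evict 2, frames=[6,4] (faults so far: 4)
  step 6: ref 6 -> HIT, frames=[6,4] (faults so far: 4)
  step 7: ref 5 -> FAULT, evict 4, frames=[6,5] (faults so far: 5)
  step 8: ref 3 -> FAULT, evict 5, frames=[6,3] (faults so far: 6)
  step 9: ref 3 -> HIT, frames=[6,3] (faults so far: 6)
  step 10: ref 3 -> HIT, frames=[6,3] (faults so far: 6)
  Optimal total faults: 6

Answer: 6 7 6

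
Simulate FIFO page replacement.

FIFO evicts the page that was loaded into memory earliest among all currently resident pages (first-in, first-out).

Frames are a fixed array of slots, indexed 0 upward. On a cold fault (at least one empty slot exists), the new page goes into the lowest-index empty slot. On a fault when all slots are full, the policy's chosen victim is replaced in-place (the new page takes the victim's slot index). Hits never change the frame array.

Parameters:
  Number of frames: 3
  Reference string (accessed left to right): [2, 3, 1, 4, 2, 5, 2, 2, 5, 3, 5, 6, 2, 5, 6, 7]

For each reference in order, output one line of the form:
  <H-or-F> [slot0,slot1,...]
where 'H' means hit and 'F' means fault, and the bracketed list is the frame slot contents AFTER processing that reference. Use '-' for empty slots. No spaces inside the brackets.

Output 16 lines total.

F [2,-,-]
F [2,3,-]
F [2,3,1]
F [4,3,1]
F [4,2,1]
F [4,2,5]
H [4,2,5]
H [4,2,5]
H [4,2,5]
F [3,2,5]
H [3,2,5]
F [3,6,5]
F [3,6,2]
F [5,6,2]
H [5,6,2]
F [5,7,2]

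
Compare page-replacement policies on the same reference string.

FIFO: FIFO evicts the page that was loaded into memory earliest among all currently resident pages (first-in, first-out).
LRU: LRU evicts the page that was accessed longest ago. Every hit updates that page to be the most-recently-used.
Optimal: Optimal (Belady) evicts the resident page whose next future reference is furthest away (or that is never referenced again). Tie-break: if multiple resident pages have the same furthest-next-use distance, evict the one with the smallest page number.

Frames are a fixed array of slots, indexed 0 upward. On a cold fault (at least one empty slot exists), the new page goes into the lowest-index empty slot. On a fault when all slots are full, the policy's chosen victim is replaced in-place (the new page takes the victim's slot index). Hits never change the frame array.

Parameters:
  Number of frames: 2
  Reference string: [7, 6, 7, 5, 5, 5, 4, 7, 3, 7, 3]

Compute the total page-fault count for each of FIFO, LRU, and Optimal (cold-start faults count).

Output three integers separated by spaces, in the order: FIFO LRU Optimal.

--- FIFO ---
  step 0: ref 7 -> FAULT, frames=[7,-] (faults so far: 1)
  step 1: ref 6 -> FAULT, frames=[7,6] (faults so far: 2)
  step 2: ref 7 -> HIT, frames=[7,6] (faults so far: 2)
  step 3: ref 5 -> FAULT, evict 7, frames=[5,6] (faults so far: 3)
  step 4: ref 5 -> HIT, frames=[5,6] (faults so far: 3)
  step 5: ref 5 -> HIT, frames=[5,6] (faults so far: 3)
  step 6: ref 4 -> FAULT, evict 6, frames=[5,4] (faults so far: 4)
  step 7: ref 7 -> FAULT, evict 5, frames=[7,4] (faults so far: 5)
  step 8: ref 3 -> FAULT, evict 4, frames=[7,3] (faults so far: 6)
  step 9: ref 7 -> HIT, frames=[7,3] (faults so far: 6)
  step 10: ref 3 -> HIT, frames=[7,3] (faults so far: 6)
  FIFO total faults: 6
--- LRU ---
  step 0: ref 7 -> FAULT, frames=[7,-] (faults so far: 1)
  step 1: ref 6 -> FAULT, frames=[7,6] (faults so far: 2)
  step 2: ref 7 -> HIT, frames=[7,6] (faults so far: 2)
  step 3: ref 5 -> FAULT, evict 6, frames=[7,5] (faults so far: 3)
  step 4: ref 5 -> HIT, frames=[7,5] (faults so far: 3)
  step 5: ref 5 -> HIT, frames=[7,5] (faults so far: 3)
  step 6: ref 4 -> FAULT, evict 7, frames=[4,5] (faults so far: 4)
  step 7: ref 7 -> FAULT, evict 5, frames=[4,7] (faults so far: 5)
  step 8: ref 3 -> FAULT, evict 4, frames=[3,7] (faults so far: 6)
  step 9: ref 7 -> HIT, frames=[3,7] (faults so far: 6)
  step 10: ref 3 -> HIT, frames=[3,7] (faults so far: 6)
  LRU total faults: 6
--- Optimal ---
  step 0: ref 7 -> FAULT, frames=[7,-] (faults so far: 1)
  step 1: ref 6 -> FAULT, frames=[7,6] (faults so far: 2)
  step 2: ref 7 -> HIT, frames=[7,6] (faults so far: 2)
  step 3: ref 5 -> FAULT, evict 6, frames=[7,5] (faults so far: 3)
  step 4: ref 5 -> HIT, frames=[7,5] (faults so far: 3)
  step 5: ref 5 -> HIT, frames=[7,5] (faults so far: 3)
  step 6: ref 4 -> FAULT, evict 5, frames=[7,4] (faults so far: 4)
  step 7: ref 7 -> HIT, frames=[7,4] (faults so far: 4)
  step 8: ref 3 -> FAULT, evict 4, frames=[7,3] (faults so far: 5)
  step 9: ref 7 -> HIT, frames=[7,3] (faults so far: 5)
  step 10: ref 3 -> HIT, frames=[7,3] (faults so far: 5)
  Optimal total faults: 5

Answer: 6 6 5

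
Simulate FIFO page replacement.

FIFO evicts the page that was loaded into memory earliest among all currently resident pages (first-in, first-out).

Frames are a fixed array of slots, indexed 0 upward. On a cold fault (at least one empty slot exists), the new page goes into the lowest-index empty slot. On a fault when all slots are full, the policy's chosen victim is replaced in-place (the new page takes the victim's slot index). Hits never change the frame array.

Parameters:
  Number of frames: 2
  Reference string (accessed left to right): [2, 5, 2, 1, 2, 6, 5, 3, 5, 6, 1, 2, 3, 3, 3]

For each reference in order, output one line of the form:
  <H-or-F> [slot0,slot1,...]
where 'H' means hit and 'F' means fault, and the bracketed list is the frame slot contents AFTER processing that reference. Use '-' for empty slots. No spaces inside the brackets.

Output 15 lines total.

F [2,-]
F [2,5]
H [2,5]
F [1,5]
F [1,2]
F [6,2]
F [6,5]
F [3,5]
H [3,5]
F [3,6]
F [1,6]
F [1,2]
F [3,2]
H [3,2]
H [3,2]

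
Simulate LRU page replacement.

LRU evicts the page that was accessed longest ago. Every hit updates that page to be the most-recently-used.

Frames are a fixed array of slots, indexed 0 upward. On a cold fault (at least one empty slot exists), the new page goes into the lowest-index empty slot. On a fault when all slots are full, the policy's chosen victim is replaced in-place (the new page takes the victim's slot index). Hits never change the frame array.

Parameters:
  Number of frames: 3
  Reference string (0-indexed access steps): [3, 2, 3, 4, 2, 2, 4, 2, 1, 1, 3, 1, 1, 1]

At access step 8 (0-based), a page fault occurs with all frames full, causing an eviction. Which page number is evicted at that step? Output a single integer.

Step 0: ref 3 -> FAULT, frames=[3,-,-]
Step 1: ref 2 -> FAULT, frames=[3,2,-]
Step 2: ref 3 -> HIT, frames=[3,2,-]
Step 3: ref 4 -> FAULT, frames=[3,2,4]
Step 4: ref 2 -> HIT, frames=[3,2,4]
Step 5: ref 2 -> HIT, frames=[3,2,4]
Step 6: ref 4 -> HIT, frames=[3,2,4]
Step 7: ref 2 -> HIT, frames=[3,2,4]
Step 8: ref 1 -> FAULT, evict 3, frames=[1,2,4]
At step 8: evicted page 3

Answer: 3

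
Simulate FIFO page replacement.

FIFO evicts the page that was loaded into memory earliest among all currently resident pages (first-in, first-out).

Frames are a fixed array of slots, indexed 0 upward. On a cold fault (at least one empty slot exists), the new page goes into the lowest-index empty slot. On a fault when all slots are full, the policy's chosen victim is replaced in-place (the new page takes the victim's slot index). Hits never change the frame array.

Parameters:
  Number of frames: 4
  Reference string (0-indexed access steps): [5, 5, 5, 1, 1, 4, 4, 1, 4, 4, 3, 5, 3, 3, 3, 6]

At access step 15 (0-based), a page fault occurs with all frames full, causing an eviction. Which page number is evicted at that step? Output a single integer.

Answer: 5

Derivation:
Step 0: ref 5 -> FAULT, frames=[5,-,-,-]
Step 1: ref 5 -> HIT, frames=[5,-,-,-]
Step 2: ref 5 -> HIT, frames=[5,-,-,-]
Step 3: ref 1 -> FAULT, frames=[5,1,-,-]
Step 4: ref 1 -> HIT, frames=[5,1,-,-]
Step 5: ref 4 -> FAULT, frames=[5,1,4,-]
Step 6: ref 4 -> HIT, frames=[5,1,4,-]
Step 7: ref 1 -> HIT, frames=[5,1,4,-]
Step 8: ref 4 -> HIT, frames=[5,1,4,-]
Step 9: ref 4 -> HIT, frames=[5,1,4,-]
Step 10: ref 3 -> FAULT, frames=[5,1,4,3]
Step 11: ref 5 -> HIT, frames=[5,1,4,3]
Step 12: ref 3 -> HIT, frames=[5,1,4,3]
Step 13: ref 3 -> HIT, frames=[5,1,4,3]
Step 14: ref 3 -> HIT, frames=[5,1,4,3]
Step 15: ref 6 -> FAULT, evict 5, frames=[6,1,4,3]
At step 15: evicted page 5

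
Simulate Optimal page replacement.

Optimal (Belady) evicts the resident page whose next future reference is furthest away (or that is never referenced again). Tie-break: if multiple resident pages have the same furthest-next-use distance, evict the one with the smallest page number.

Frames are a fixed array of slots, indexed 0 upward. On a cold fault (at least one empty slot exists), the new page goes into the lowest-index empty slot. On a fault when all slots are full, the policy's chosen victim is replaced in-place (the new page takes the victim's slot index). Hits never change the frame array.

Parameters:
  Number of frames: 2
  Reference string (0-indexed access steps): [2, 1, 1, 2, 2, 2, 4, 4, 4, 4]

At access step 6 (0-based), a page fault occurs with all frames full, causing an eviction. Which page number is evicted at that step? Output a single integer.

Answer: 1

Derivation:
Step 0: ref 2 -> FAULT, frames=[2,-]
Step 1: ref 1 -> FAULT, frames=[2,1]
Step 2: ref 1 -> HIT, frames=[2,1]
Step 3: ref 2 -> HIT, frames=[2,1]
Step 4: ref 2 -> HIT, frames=[2,1]
Step 5: ref 2 -> HIT, frames=[2,1]
Step 6: ref 4 -> FAULT, evict 1, frames=[2,4]
At step 6: evicted page 1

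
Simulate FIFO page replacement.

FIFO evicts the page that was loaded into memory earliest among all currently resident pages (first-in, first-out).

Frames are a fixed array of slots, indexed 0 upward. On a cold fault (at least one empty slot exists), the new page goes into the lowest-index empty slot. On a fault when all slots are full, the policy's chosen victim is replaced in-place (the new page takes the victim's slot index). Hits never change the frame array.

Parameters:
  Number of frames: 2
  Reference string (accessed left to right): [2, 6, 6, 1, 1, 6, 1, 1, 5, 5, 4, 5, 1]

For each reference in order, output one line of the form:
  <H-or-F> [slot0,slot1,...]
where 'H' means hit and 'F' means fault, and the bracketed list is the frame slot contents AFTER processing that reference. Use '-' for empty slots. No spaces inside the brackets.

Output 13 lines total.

F [2,-]
F [2,6]
H [2,6]
F [1,6]
H [1,6]
H [1,6]
H [1,6]
H [1,6]
F [1,5]
H [1,5]
F [4,5]
H [4,5]
F [4,1]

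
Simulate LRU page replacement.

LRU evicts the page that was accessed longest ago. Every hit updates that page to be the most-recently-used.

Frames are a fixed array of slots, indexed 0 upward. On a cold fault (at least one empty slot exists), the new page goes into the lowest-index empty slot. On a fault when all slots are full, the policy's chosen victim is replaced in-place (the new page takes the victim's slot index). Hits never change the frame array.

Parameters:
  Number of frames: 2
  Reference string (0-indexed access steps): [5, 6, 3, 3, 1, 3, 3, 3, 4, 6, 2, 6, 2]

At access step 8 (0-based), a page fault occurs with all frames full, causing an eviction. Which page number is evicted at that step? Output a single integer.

Step 0: ref 5 -> FAULT, frames=[5,-]
Step 1: ref 6 -> FAULT, frames=[5,6]
Step 2: ref 3 -> FAULT, evict 5, frames=[3,6]
Step 3: ref 3 -> HIT, frames=[3,6]
Step 4: ref 1 -> FAULT, evict 6, frames=[3,1]
Step 5: ref 3 -> HIT, frames=[3,1]
Step 6: ref 3 -> HIT, frames=[3,1]
Step 7: ref 3 -> HIT, frames=[3,1]
Step 8: ref 4 -> FAULT, evict 1, frames=[3,4]
At step 8: evicted page 1

Answer: 1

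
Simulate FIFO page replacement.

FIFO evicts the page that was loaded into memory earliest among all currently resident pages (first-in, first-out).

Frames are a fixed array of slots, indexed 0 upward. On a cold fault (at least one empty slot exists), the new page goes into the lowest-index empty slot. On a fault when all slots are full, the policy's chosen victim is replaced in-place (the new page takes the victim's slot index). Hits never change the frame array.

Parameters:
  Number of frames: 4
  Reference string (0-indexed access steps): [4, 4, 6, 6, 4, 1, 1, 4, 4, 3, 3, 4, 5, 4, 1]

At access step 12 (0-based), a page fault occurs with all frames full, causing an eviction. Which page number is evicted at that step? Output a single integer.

Answer: 4

Derivation:
Step 0: ref 4 -> FAULT, frames=[4,-,-,-]
Step 1: ref 4 -> HIT, frames=[4,-,-,-]
Step 2: ref 6 -> FAULT, frames=[4,6,-,-]
Step 3: ref 6 -> HIT, frames=[4,6,-,-]
Step 4: ref 4 -> HIT, frames=[4,6,-,-]
Step 5: ref 1 -> FAULT, frames=[4,6,1,-]
Step 6: ref 1 -> HIT, frames=[4,6,1,-]
Step 7: ref 4 -> HIT, frames=[4,6,1,-]
Step 8: ref 4 -> HIT, frames=[4,6,1,-]
Step 9: ref 3 -> FAULT, frames=[4,6,1,3]
Step 10: ref 3 -> HIT, frames=[4,6,1,3]
Step 11: ref 4 -> HIT, frames=[4,6,1,3]
Step 12: ref 5 -> FAULT, evict 4, frames=[5,6,1,3]
At step 12: evicted page 4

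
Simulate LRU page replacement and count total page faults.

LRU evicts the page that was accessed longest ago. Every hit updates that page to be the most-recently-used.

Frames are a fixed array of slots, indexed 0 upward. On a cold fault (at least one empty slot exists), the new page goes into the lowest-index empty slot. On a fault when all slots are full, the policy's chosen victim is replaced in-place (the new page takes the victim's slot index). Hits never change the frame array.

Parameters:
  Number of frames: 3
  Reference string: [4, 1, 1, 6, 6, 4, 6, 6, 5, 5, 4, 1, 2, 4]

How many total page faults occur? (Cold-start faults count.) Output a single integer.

Step 0: ref 4 → FAULT, frames=[4,-,-]
Step 1: ref 1 → FAULT, frames=[4,1,-]
Step 2: ref 1 → HIT, frames=[4,1,-]
Step 3: ref 6 → FAULT, frames=[4,1,6]
Step 4: ref 6 → HIT, frames=[4,1,6]
Step 5: ref 4 → HIT, frames=[4,1,6]
Step 6: ref 6 → HIT, frames=[4,1,6]
Step 7: ref 6 → HIT, frames=[4,1,6]
Step 8: ref 5 → FAULT (evict 1), frames=[4,5,6]
Step 9: ref 5 → HIT, frames=[4,5,6]
Step 10: ref 4 → HIT, frames=[4,5,6]
Step 11: ref 1 → FAULT (evict 6), frames=[4,5,1]
Step 12: ref 2 → FAULT (evict 5), frames=[4,2,1]
Step 13: ref 4 → HIT, frames=[4,2,1]
Total faults: 6

Answer: 6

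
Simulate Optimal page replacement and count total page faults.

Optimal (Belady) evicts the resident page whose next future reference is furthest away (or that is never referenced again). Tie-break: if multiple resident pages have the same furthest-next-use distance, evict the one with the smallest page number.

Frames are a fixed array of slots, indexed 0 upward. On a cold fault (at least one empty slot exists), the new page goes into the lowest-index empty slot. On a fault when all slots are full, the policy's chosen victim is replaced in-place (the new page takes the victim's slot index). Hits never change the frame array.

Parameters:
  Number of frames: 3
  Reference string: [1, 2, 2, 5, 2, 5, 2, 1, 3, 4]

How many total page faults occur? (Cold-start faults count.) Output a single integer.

Answer: 5

Derivation:
Step 0: ref 1 → FAULT, frames=[1,-,-]
Step 1: ref 2 → FAULT, frames=[1,2,-]
Step 2: ref 2 → HIT, frames=[1,2,-]
Step 3: ref 5 → FAULT, frames=[1,2,5]
Step 4: ref 2 → HIT, frames=[1,2,5]
Step 5: ref 5 → HIT, frames=[1,2,5]
Step 6: ref 2 → HIT, frames=[1,2,5]
Step 7: ref 1 → HIT, frames=[1,2,5]
Step 8: ref 3 → FAULT (evict 1), frames=[3,2,5]
Step 9: ref 4 → FAULT (evict 2), frames=[3,4,5]
Total faults: 5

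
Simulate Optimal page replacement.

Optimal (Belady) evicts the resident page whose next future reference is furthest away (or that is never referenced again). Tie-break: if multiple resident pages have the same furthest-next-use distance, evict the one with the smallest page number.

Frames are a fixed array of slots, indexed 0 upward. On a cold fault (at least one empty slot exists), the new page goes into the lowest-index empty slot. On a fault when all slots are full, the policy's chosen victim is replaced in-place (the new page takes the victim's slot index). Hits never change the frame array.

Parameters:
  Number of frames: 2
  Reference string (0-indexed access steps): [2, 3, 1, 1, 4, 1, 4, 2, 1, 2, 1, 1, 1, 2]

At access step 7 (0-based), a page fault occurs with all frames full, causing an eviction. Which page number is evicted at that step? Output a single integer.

Answer: 4

Derivation:
Step 0: ref 2 -> FAULT, frames=[2,-]
Step 1: ref 3 -> FAULT, frames=[2,3]
Step 2: ref 1 -> FAULT, evict 3, frames=[2,1]
Step 3: ref 1 -> HIT, frames=[2,1]
Step 4: ref 4 -> FAULT, evict 2, frames=[4,1]
Step 5: ref 1 -> HIT, frames=[4,1]
Step 6: ref 4 -> HIT, frames=[4,1]
Step 7: ref 2 -> FAULT, evict 4, frames=[2,1]
At step 7: evicted page 4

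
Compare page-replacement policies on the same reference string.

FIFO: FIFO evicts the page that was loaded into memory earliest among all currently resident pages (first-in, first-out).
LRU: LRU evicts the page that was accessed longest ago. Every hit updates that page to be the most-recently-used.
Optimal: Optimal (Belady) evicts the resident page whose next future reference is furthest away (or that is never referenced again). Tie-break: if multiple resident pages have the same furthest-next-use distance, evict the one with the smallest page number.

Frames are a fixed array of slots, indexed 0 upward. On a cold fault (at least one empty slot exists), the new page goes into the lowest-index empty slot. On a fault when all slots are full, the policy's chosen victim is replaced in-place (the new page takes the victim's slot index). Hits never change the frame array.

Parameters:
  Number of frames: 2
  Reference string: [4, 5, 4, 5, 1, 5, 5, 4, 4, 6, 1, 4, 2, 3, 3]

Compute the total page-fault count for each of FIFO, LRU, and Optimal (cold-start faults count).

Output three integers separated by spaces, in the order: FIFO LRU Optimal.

Answer: 9 9 8

Derivation:
--- FIFO ---
  step 0: ref 4 -> FAULT, frames=[4,-] (faults so far: 1)
  step 1: ref 5 -> FAULT, frames=[4,5] (faults so far: 2)
  step 2: ref 4 -> HIT, frames=[4,5] (faults so far: 2)
  step 3: ref 5 -> HIT, frames=[4,5] (faults so far: 2)
  step 4: ref 1 -> FAULT, evict 4, frames=[1,5] (faults so far: 3)
  step 5: ref 5 -> HIT, frames=[1,5] (faults so far: 3)
  step 6: ref 5 -> HIT, frames=[1,5] (faults so far: 3)
  step 7: ref 4 -> FAULT, evict 5, frames=[1,4] (faults so far: 4)
  step 8: ref 4 -> HIT, frames=[1,4] (faults so far: 4)
  step 9: ref 6 -> FAULT, evict 1, frames=[6,4] (faults so far: 5)
  step 10: ref 1 -> FAULT, evict 4, frames=[6,1] (faults so far: 6)
  step 11: ref 4 -> FAULT, evict 6, frames=[4,1] (faults so far: 7)
  step 12: ref 2 -> FAULT, evict 1, frames=[4,2] (faults so far: 8)
  step 13: ref 3 -> FAULT, evict 4, frames=[3,2] (faults so far: 9)
  step 14: ref 3 -> HIT, frames=[3,2] (faults so far: 9)
  FIFO total faults: 9
--- LRU ---
  step 0: ref 4 -> FAULT, frames=[4,-] (faults so far: 1)
  step 1: ref 5 -> FAULT, frames=[4,5] (faults so far: 2)
  step 2: ref 4 -> HIT, frames=[4,5] (faults so far: 2)
  step 3: ref 5 -> HIT, frames=[4,5] (faults so far: 2)
  step 4: ref 1 -> FAULT, evict 4, frames=[1,5] (faults so far: 3)
  step 5: ref 5 -> HIT, frames=[1,5] (faults so far: 3)
  step 6: ref 5 -> HIT, frames=[1,5] (faults so far: 3)
  step 7: ref 4 -> FAULT, evict 1, frames=[4,5] (faults so far: 4)
  step 8: ref 4 -> HIT, frames=[4,5] (faults so far: 4)
  step 9: ref 6 -> FAULT, evict 5, frames=[4,6] (faults so far: 5)
  step 10: ref 1 -> FAULT, evict 4, frames=[1,6] (faults so far: 6)
  step 11: ref 4 -> FAULT, evict 6, frames=[1,4] (faults so far: 7)
  step 12: ref 2 -> FAULT, evict 1, frames=[2,4] (faults so far: 8)
  step 13: ref 3 -> FAULT, evict 4, frames=[2,3] (faults so far: 9)
  step 14: ref 3 -> HIT, frames=[2,3] (faults so far: 9)
  LRU total faults: 9
--- Optimal ---
  step 0: ref 4 -> FAULT, frames=[4,-] (faults so far: 1)
  step 1: ref 5 -> FAULT, frames=[4,5] (faults so far: 2)
  step 2: ref 4 -> HIT, frames=[4,5] (faults so far: 2)
  step 3: ref 5 -> HIT, frames=[4,5] (faults so far: 2)
  step 4: ref 1 -> FAULT, evict 4, frames=[1,5] (faults so far: 3)
  step 5: ref 5 -> HIT, frames=[1,5] (faults so far: 3)
  step 6: ref 5 -> HIT, frames=[1,5] (faults so far: 3)
  step 7: ref 4 -> FAULT, evict 5, frames=[1,4] (faults so far: 4)
  step 8: ref 4 -> HIT, frames=[1,4] (faults so far: 4)
  step 9: ref 6 -> FAULT, evict 4, frames=[1,6] (faults so far: 5)
  step 10: ref 1 -> HIT, frames=[1,6] (faults so far: 5)
  step 11: ref 4 -> FAULT, evict 1, frames=[4,6] (faults so far: 6)
  step 12: ref 2 -> FAULT, evict 4, frames=[2,6] (faults so far: 7)
  step 13: ref 3 -> FAULT, evict 2, frames=[3,6] (faults so far: 8)
  step 14: ref 3 -> HIT, frames=[3,6] (faults so far: 8)
  Optimal total faults: 8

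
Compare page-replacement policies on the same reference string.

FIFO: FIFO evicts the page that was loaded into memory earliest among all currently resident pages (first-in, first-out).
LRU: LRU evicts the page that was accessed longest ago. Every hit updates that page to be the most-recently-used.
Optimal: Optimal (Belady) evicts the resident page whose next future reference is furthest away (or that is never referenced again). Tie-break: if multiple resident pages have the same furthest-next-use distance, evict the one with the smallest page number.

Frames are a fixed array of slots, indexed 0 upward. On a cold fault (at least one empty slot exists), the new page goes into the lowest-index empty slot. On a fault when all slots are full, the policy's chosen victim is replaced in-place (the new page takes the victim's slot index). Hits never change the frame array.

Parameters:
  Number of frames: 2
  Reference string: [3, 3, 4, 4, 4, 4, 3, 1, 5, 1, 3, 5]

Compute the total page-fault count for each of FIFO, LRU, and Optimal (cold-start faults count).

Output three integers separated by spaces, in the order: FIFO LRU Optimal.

--- FIFO ---
  step 0: ref 3 -> FAULT, frames=[3,-] (faults so far: 1)
  step 1: ref 3 -> HIT, frames=[3,-] (faults so far: 1)
  step 2: ref 4 -> FAULT, frames=[3,4] (faults so far: 2)
  step 3: ref 4 -> HIT, frames=[3,4] (faults so far: 2)
  step 4: ref 4 -> HIT, frames=[3,4] (faults so far: 2)
  step 5: ref 4 -> HIT, frames=[3,4] (faults so far: 2)
  step 6: ref 3 -> HIT, frames=[3,4] (faults so far: 2)
  step 7: ref 1 -> FAULT, evict 3, frames=[1,4] (faults so far: 3)
  step 8: ref 5 -> FAULT, evict 4, frames=[1,5] (faults so far: 4)
  step 9: ref 1 -> HIT, frames=[1,5] (faults so far: 4)
  step 10: ref 3 -> FAULT, evict 1, frames=[3,5] (faults so far: 5)
  step 11: ref 5 -> HIT, frames=[3,5] (faults so far: 5)
  FIFO total faults: 5
--- LRU ---
  step 0: ref 3 -> FAULT, frames=[3,-] (faults so far: 1)
  step 1: ref 3 -> HIT, frames=[3,-] (faults so far: 1)
  step 2: ref 4 -> FAULT, frames=[3,4] (faults so far: 2)
  step 3: ref 4 -> HIT, frames=[3,4] (faults so far: 2)
  step 4: ref 4 -> HIT, frames=[3,4] (faults so far: 2)
  step 5: ref 4 -> HIT, frames=[3,4] (faults so far: 2)
  step 6: ref 3 -> HIT, frames=[3,4] (faults so far: 2)
  step 7: ref 1 -> FAULT, evict 4, frames=[3,1] (faults so far: 3)
  step 8: ref 5 -> FAULT, evict 3, frames=[5,1] (faults so far: 4)
  step 9: ref 1 -> HIT, frames=[5,1] (faults so far: 4)
  step 10: ref 3 -> FAULT, evict 5, frames=[3,1] (faults so far: 5)
  step 11: ref 5 -> FAULT, evict 1, frames=[3,5] (faults so far: 6)
  LRU total faults: 6
--- Optimal ---
  step 0: ref 3 -> FAULT, frames=[3,-] (faults so far: 1)
  step 1: ref 3 -> HIT, frames=[3,-] (faults so far: 1)
  step 2: ref 4 -> FAULT, frames=[3,4] (faults so far: 2)
  step 3: ref 4 -> HIT, frames=[3,4] (faults so far: 2)
  step 4: ref 4 -> HIT, frames=[3,4] (faults so far: 2)
  step 5: ref 4 -> HIT, frames=[3,4] (faults so far: 2)
  step 6: ref 3 -> HIT, frames=[3,4] (faults so far: 2)
  step 7: ref 1 -> FAULT, evict 4, frames=[3,1] (faults so far: 3)
  step 8: ref 5 -> FAULT, evict 3, frames=[5,1] (faults so far: 4)
  step 9: ref 1 -> HIT, frames=[5,1] (faults so far: 4)
  step 10: ref 3 -> FAULT, evict 1, frames=[5,3] (faults so far: 5)
  step 11: ref 5 -> HIT, frames=[5,3] (faults so far: 5)
  Optimal total faults: 5

Answer: 5 6 5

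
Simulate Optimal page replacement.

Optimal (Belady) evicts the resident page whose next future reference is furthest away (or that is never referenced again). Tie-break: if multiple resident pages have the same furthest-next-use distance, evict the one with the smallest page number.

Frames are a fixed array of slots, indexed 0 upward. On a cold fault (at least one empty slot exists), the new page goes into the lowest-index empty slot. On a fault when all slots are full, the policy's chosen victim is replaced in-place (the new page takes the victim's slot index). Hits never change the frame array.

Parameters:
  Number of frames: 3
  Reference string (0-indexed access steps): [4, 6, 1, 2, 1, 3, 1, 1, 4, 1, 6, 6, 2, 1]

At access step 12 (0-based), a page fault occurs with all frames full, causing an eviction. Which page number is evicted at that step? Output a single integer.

Step 0: ref 4 -> FAULT, frames=[4,-,-]
Step 1: ref 6 -> FAULT, frames=[4,6,-]
Step 2: ref 1 -> FAULT, frames=[4,6,1]
Step 3: ref 2 -> FAULT, evict 6, frames=[4,2,1]
Step 4: ref 1 -> HIT, frames=[4,2,1]
Step 5: ref 3 -> FAULT, evict 2, frames=[4,3,1]
Step 6: ref 1 -> HIT, frames=[4,3,1]
Step 7: ref 1 -> HIT, frames=[4,3,1]
Step 8: ref 4 -> HIT, frames=[4,3,1]
Step 9: ref 1 -> HIT, frames=[4,3,1]
Step 10: ref 6 -> FAULT, evict 3, frames=[4,6,1]
Step 11: ref 6 -> HIT, frames=[4,6,1]
Step 12: ref 2 -> FAULT, evict 4, frames=[2,6,1]
At step 12: evicted page 4

Answer: 4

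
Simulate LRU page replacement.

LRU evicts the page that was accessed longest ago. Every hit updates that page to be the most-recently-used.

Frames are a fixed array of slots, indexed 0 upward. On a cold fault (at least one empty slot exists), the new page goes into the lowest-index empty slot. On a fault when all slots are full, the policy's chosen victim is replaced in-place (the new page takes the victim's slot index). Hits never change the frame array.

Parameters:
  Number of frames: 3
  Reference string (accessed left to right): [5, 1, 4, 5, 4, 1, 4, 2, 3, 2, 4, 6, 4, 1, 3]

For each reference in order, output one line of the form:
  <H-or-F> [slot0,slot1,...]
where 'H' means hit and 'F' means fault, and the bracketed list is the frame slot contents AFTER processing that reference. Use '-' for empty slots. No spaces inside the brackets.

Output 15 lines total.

F [5,-,-]
F [5,1,-]
F [5,1,4]
H [5,1,4]
H [5,1,4]
H [5,1,4]
H [5,1,4]
F [2,1,4]
F [2,3,4]
H [2,3,4]
H [2,3,4]
F [2,6,4]
H [2,6,4]
F [1,6,4]
F [1,3,4]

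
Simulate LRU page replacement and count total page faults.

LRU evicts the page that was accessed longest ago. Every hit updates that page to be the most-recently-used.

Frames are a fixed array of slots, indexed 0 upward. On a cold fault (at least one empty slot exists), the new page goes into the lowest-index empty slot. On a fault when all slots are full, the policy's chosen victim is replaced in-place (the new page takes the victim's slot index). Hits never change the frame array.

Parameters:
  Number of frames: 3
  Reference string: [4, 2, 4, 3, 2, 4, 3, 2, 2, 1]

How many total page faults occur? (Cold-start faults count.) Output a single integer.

Answer: 4

Derivation:
Step 0: ref 4 → FAULT, frames=[4,-,-]
Step 1: ref 2 → FAULT, frames=[4,2,-]
Step 2: ref 4 → HIT, frames=[4,2,-]
Step 3: ref 3 → FAULT, frames=[4,2,3]
Step 4: ref 2 → HIT, frames=[4,2,3]
Step 5: ref 4 → HIT, frames=[4,2,3]
Step 6: ref 3 → HIT, frames=[4,2,3]
Step 7: ref 2 → HIT, frames=[4,2,3]
Step 8: ref 2 → HIT, frames=[4,2,3]
Step 9: ref 1 → FAULT (evict 4), frames=[1,2,3]
Total faults: 4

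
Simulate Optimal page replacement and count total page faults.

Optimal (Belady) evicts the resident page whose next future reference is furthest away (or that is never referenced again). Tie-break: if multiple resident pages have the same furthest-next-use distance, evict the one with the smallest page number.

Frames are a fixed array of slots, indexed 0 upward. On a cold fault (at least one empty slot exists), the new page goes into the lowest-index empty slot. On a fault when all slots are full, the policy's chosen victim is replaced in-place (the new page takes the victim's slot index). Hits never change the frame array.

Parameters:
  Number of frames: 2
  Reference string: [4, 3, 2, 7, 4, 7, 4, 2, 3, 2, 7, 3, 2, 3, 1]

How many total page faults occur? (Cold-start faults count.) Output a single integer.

Answer: 9

Derivation:
Step 0: ref 4 → FAULT, frames=[4,-]
Step 1: ref 3 → FAULT, frames=[4,3]
Step 2: ref 2 → FAULT (evict 3), frames=[4,2]
Step 3: ref 7 → FAULT (evict 2), frames=[4,7]
Step 4: ref 4 → HIT, frames=[4,7]
Step 5: ref 7 → HIT, frames=[4,7]
Step 6: ref 4 → HIT, frames=[4,7]
Step 7: ref 2 → FAULT (evict 4), frames=[2,7]
Step 8: ref 3 → FAULT (evict 7), frames=[2,3]
Step 9: ref 2 → HIT, frames=[2,3]
Step 10: ref 7 → FAULT (evict 2), frames=[7,3]
Step 11: ref 3 → HIT, frames=[7,3]
Step 12: ref 2 → FAULT (evict 7), frames=[2,3]
Step 13: ref 3 → HIT, frames=[2,3]
Step 14: ref 1 → FAULT (evict 2), frames=[1,3]
Total faults: 9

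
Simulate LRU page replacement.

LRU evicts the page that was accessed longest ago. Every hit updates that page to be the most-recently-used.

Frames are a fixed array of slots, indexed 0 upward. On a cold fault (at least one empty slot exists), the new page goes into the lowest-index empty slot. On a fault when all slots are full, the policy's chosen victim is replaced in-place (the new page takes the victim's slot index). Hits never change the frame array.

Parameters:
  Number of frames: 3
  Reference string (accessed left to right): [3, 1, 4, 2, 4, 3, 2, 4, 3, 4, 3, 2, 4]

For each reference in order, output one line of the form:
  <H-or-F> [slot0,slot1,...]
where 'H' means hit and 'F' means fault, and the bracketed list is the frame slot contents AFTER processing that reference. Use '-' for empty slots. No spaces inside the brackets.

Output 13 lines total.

F [3,-,-]
F [3,1,-]
F [3,1,4]
F [2,1,4]
H [2,1,4]
F [2,3,4]
H [2,3,4]
H [2,3,4]
H [2,3,4]
H [2,3,4]
H [2,3,4]
H [2,3,4]
H [2,3,4]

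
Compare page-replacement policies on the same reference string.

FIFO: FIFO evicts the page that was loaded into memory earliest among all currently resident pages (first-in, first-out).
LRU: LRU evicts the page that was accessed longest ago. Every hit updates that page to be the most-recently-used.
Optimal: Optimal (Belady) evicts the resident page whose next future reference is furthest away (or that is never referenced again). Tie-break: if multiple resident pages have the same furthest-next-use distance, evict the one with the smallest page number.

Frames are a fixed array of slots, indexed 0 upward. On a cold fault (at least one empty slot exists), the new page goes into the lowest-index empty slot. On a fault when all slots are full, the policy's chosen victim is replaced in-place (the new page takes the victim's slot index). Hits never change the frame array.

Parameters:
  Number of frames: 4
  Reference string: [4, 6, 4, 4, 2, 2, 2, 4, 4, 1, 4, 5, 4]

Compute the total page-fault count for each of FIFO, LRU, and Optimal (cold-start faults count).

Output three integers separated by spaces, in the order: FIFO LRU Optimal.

Answer: 6 5 5

Derivation:
--- FIFO ---
  step 0: ref 4 -> FAULT, frames=[4,-,-,-] (faults so far: 1)
  step 1: ref 6 -> FAULT, frames=[4,6,-,-] (faults so far: 2)
  step 2: ref 4 -> HIT, frames=[4,6,-,-] (faults so far: 2)
  step 3: ref 4 -> HIT, frames=[4,6,-,-] (faults so far: 2)
  step 4: ref 2 -> FAULT, frames=[4,6,2,-] (faults so far: 3)
  step 5: ref 2 -> HIT, frames=[4,6,2,-] (faults so far: 3)
  step 6: ref 2 -> HIT, frames=[4,6,2,-] (faults so far: 3)
  step 7: ref 4 -> HIT, frames=[4,6,2,-] (faults so far: 3)
  step 8: ref 4 -> HIT, frames=[4,6,2,-] (faults so far: 3)
  step 9: ref 1 -> FAULT, frames=[4,6,2,1] (faults so far: 4)
  step 10: ref 4 -> HIT, frames=[4,6,2,1] (faults so far: 4)
  step 11: ref 5 -> FAULT, evict 4, frames=[5,6,2,1] (faults so far: 5)
  step 12: ref 4 -> FAULT, evict 6, frames=[5,4,2,1] (faults so far: 6)
  FIFO total faults: 6
--- LRU ---
  step 0: ref 4 -> FAULT, frames=[4,-,-,-] (faults so far: 1)
  step 1: ref 6 -> FAULT, frames=[4,6,-,-] (faults so far: 2)
  step 2: ref 4 -> HIT, frames=[4,6,-,-] (faults so far: 2)
  step 3: ref 4 -> HIT, frames=[4,6,-,-] (faults so far: 2)
  step 4: ref 2 -> FAULT, frames=[4,6,2,-] (faults so far: 3)
  step 5: ref 2 -> HIT, frames=[4,6,2,-] (faults so far: 3)
  step 6: ref 2 -> HIT, frames=[4,6,2,-] (faults so far: 3)
  step 7: ref 4 -> HIT, frames=[4,6,2,-] (faults so far: 3)
  step 8: ref 4 -> HIT, frames=[4,6,2,-] (faults so far: 3)
  step 9: ref 1 -> FAULT, frames=[4,6,2,1] (faults so far: 4)
  step 10: ref 4 -> HIT, frames=[4,6,2,1] (faults so far: 4)
  step 11: ref 5 -> FAULT, evict 6, frames=[4,5,2,1] (faults so far: 5)
  step 12: ref 4 -> HIT, frames=[4,5,2,1] (faults so far: 5)
  LRU total faults: 5
--- Optimal ---
  step 0: ref 4 -> FAULT, frames=[4,-,-,-] (faults so far: 1)
  step 1: ref 6 -> FAULT, frames=[4,6,-,-] (faults so far: 2)
  step 2: ref 4 -> HIT, frames=[4,6,-,-] (faults so far: 2)
  step 3: ref 4 -> HIT, frames=[4,6,-,-] (faults so far: 2)
  step 4: ref 2 -> FAULT, frames=[4,6,2,-] (faults so far: 3)
  step 5: ref 2 -> HIT, frames=[4,6,2,-] (faults so far: 3)
  step 6: ref 2 -> HIT, frames=[4,6,2,-] (faults so far: 3)
  step 7: ref 4 -> HIT, frames=[4,6,2,-] (faults so far: 3)
  step 8: ref 4 -> HIT, frames=[4,6,2,-] (faults so far: 3)
  step 9: ref 1 -> FAULT, frames=[4,6,2,1] (faults so far: 4)
  step 10: ref 4 -> HIT, frames=[4,6,2,1] (faults so far: 4)
  step 11: ref 5 -> FAULT, evict 1, frames=[4,6,2,5] (faults so far: 5)
  step 12: ref 4 -> HIT, frames=[4,6,2,5] (faults so far: 5)
  Optimal total faults: 5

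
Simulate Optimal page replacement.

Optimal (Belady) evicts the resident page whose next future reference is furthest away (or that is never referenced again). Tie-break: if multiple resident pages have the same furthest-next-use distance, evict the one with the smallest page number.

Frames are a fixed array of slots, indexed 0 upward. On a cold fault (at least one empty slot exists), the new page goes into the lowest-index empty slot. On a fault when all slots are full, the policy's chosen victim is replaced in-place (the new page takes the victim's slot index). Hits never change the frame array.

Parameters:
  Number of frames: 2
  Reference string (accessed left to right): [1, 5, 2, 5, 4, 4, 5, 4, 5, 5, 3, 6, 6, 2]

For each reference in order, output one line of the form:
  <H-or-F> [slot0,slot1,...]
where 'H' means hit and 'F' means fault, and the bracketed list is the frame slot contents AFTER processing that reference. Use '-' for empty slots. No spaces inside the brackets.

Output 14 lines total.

F [1,-]
F [1,5]
F [2,5]
H [2,5]
F [4,5]
H [4,5]
H [4,5]
H [4,5]
H [4,5]
H [4,5]
F [3,5]
F [6,5]
H [6,5]
F [6,2]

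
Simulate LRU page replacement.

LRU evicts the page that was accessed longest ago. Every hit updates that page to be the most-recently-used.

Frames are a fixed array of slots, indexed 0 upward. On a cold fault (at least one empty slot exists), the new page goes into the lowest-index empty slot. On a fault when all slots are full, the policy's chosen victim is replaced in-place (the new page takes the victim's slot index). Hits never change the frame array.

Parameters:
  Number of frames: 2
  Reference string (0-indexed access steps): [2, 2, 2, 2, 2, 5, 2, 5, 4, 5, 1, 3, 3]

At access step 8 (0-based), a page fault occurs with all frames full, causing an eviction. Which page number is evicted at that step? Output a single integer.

Answer: 2

Derivation:
Step 0: ref 2 -> FAULT, frames=[2,-]
Step 1: ref 2 -> HIT, frames=[2,-]
Step 2: ref 2 -> HIT, frames=[2,-]
Step 3: ref 2 -> HIT, frames=[2,-]
Step 4: ref 2 -> HIT, frames=[2,-]
Step 5: ref 5 -> FAULT, frames=[2,5]
Step 6: ref 2 -> HIT, frames=[2,5]
Step 7: ref 5 -> HIT, frames=[2,5]
Step 8: ref 4 -> FAULT, evict 2, frames=[4,5]
At step 8: evicted page 2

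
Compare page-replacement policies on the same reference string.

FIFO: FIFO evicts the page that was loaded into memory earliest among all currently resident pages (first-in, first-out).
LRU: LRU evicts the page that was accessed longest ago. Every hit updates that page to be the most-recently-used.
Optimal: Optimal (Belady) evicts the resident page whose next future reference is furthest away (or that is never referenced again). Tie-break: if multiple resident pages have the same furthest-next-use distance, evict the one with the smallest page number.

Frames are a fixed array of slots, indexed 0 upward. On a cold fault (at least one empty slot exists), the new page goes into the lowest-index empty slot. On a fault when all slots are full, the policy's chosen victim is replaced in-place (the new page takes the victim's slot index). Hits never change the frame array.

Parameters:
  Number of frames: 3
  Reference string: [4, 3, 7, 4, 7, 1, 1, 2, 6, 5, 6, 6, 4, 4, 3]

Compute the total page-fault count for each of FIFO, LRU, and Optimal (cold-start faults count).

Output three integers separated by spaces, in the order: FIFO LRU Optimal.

Answer: 9 9 8

Derivation:
--- FIFO ---
  step 0: ref 4 -> FAULT, frames=[4,-,-] (faults so far: 1)
  step 1: ref 3 -> FAULT, frames=[4,3,-] (faults so far: 2)
  step 2: ref 7 -> FAULT, frames=[4,3,7] (faults so far: 3)
  step 3: ref 4 -> HIT, frames=[4,3,7] (faults so far: 3)
  step 4: ref 7 -> HIT, frames=[4,3,7] (faults so far: 3)
  step 5: ref 1 -> FAULT, evict 4, frames=[1,3,7] (faults so far: 4)
  step 6: ref 1 -> HIT, frames=[1,3,7] (faults so far: 4)
  step 7: ref 2 -> FAULT, evict 3, frames=[1,2,7] (faults so far: 5)
  step 8: ref 6 -> FAULT, evict 7, frames=[1,2,6] (faults so far: 6)
  step 9: ref 5 -> FAULT, evict 1, frames=[5,2,6] (faults so far: 7)
  step 10: ref 6 -> HIT, frames=[5,2,6] (faults so far: 7)
  step 11: ref 6 -> HIT, frames=[5,2,6] (faults so far: 7)
  step 12: ref 4 -> FAULT, evict 2, frames=[5,4,6] (faults so far: 8)
  step 13: ref 4 -> HIT, frames=[5,4,6] (faults so far: 8)
  step 14: ref 3 -> FAULT, evict 6, frames=[5,4,3] (faults so far: 9)
  FIFO total faults: 9
--- LRU ---
  step 0: ref 4 -> FAULT, frames=[4,-,-] (faults so far: 1)
  step 1: ref 3 -> FAULT, frames=[4,3,-] (faults so far: 2)
  step 2: ref 7 -> FAULT, frames=[4,3,7] (faults so far: 3)
  step 3: ref 4 -> HIT, frames=[4,3,7] (faults so far: 3)
  step 4: ref 7 -> HIT, frames=[4,3,7] (faults so far: 3)
  step 5: ref 1 -> FAULT, evict 3, frames=[4,1,7] (faults so far: 4)
  step 6: ref 1 -> HIT, frames=[4,1,7] (faults so far: 4)
  step 7: ref 2 -> FAULT, evict 4, frames=[2,1,7] (faults so far: 5)
  step 8: ref 6 -> FAULT, evict 7, frames=[2,1,6] (faults so far: 6)
  step 9: ref 5 -> FAULT, evict 1, frames=[2,5,6] (faults so far: 7)
  step 10: ref 6 -> HIT, frames=[2,5,6] (faults so far: 7)
  step 11: ref 6 -> HIT, frames=[2,5,6] (faults so far: 7)
  step 12: ref 4 -> FAULT, evict 2, frames=[4,5,6] (faults so far: 8)
  step 13: ref 4 -> HIT, frames=[4,5,6] (faults so far: 8)
  step 14: ref 3 -> FAULT, evict 5, frames=[4,3,6] (faults so far: 9)
  LRU total faults: 9
--- Optimal ---
  step 0: ref 4 -> FAULT, frames=[4,-,-] (faults so far: 1)
  step 1: ref 3 -> FAULT, frames=[4,3,-] (faults so far: 2)
  step 2: ref 7 -> FAULT, frames=[4,3,7] (faults so far: 3)
  step 3: ref 4 -> HIT, frames=[4,3,7] (faults so far: 3)
  step 4: ref 7 -> HIT, frames=[4,3,7] (faults so far: 3)
  step 5: ref 1 -> FAULT, evict 7, frames=[4,3,1] (faults so far: 4)
  step 6: ref 1 -> HIT, frames=[4,3,1] (faults so far: 4)
  step 7: ref 2 -> FAULT, evict 1, frames=[4,3,2] (faults so far: 5)
  step 8: ref 6 -> FAULT, evict 2, frames=[4,3,6] (faults so far: 6)
  step 9: ref 5 -> FAULT, evict 3, frames=[4,5,6] (faults so far: 7)
  step 10: ref 6 -> HIT, frames=[4,5,6] (faults so far: 7)
  step 11: ref 6 -> HIT, frames=[4,5,6] (faults so far: 7)
  step 12: ref 4 -> HIT, frames=[4,5,6] (faults so far: 7)
  step 13: ref 4 -> HIT, frames=[4,5,6] (faults so far: 7)
  step 14: ref 3 -> FAULT, evict 4, frames=[3,5,6] (faults so far: 8)
  Optimal total faults: 8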